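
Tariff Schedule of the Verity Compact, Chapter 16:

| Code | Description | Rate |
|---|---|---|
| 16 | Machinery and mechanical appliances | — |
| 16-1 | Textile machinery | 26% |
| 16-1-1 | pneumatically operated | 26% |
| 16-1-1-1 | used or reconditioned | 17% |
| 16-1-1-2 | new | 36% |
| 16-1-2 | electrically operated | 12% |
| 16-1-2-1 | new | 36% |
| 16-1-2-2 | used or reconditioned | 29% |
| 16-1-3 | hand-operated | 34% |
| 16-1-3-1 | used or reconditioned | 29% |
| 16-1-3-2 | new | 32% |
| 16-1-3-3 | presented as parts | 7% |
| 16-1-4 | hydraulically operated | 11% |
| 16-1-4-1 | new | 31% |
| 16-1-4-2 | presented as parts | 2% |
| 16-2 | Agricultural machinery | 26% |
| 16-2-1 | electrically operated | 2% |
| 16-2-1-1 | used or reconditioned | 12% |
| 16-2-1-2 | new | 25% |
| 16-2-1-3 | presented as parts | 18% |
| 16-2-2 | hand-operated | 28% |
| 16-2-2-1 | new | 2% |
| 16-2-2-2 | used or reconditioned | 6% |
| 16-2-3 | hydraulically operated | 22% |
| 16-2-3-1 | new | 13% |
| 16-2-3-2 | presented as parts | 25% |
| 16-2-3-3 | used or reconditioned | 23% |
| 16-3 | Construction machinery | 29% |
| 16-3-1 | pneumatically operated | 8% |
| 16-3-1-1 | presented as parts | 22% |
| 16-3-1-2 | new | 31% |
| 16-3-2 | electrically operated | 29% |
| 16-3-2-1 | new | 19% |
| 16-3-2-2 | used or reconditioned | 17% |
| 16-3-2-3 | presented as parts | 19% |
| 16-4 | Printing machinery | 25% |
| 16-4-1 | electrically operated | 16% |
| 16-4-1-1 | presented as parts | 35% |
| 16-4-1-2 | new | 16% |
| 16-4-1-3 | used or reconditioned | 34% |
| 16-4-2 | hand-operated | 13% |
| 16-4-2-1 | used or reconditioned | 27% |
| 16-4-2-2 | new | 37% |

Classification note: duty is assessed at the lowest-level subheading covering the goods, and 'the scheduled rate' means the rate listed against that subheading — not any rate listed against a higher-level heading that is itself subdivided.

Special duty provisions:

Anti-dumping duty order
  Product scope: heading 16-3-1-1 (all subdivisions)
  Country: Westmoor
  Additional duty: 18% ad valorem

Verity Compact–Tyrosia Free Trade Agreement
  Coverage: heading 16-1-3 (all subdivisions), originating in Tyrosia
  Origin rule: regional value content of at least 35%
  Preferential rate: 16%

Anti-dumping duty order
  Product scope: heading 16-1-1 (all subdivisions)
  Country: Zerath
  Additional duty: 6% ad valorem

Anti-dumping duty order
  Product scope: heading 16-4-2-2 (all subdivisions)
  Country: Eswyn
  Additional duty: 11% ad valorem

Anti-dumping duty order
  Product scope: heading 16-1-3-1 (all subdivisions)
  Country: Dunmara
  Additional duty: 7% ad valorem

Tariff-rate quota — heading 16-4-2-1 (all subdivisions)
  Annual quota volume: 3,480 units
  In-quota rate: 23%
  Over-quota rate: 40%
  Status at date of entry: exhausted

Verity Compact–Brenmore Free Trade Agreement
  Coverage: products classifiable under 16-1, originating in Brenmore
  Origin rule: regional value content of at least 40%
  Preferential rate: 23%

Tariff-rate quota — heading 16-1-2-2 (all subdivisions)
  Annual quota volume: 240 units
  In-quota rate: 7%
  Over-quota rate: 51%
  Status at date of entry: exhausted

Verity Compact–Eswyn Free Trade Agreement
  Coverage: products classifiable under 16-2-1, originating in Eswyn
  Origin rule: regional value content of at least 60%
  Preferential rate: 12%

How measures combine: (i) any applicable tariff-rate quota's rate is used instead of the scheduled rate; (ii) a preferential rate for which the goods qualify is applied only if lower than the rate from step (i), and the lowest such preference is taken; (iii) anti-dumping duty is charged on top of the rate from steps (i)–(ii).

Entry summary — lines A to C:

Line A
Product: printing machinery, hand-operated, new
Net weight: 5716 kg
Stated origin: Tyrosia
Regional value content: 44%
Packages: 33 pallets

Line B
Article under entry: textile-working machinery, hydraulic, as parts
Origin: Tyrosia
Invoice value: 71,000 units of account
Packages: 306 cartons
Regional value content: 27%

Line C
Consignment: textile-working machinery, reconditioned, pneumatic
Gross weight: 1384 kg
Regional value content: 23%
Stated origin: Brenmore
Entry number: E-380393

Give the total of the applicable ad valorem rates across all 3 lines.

Line A: printing → 16-4; hand-operated → 16-4-2; new → 16-4-2-2. Scheduled 37%. Tyrosia agreement on 16-1-3: 16-4-2-2 not covered. → 37%.
Line B: textile-working → 16-1; hydraulic → 16-1-4; as parts → 16-1-4-2. Scheduled 2%. Tyrosia agreement on 16-1-3: 16-1-4-2 not covered. → 2%.
Line C: textile-working → 16-1; pneumatic → 16-1-1; reconditioned → 16-1-1-1. Scheduled 17%. Brenmore agreement on 16-1: RVC < 40%. → 17%.
Sum: 37% + 2% + 17% = 56%.

56%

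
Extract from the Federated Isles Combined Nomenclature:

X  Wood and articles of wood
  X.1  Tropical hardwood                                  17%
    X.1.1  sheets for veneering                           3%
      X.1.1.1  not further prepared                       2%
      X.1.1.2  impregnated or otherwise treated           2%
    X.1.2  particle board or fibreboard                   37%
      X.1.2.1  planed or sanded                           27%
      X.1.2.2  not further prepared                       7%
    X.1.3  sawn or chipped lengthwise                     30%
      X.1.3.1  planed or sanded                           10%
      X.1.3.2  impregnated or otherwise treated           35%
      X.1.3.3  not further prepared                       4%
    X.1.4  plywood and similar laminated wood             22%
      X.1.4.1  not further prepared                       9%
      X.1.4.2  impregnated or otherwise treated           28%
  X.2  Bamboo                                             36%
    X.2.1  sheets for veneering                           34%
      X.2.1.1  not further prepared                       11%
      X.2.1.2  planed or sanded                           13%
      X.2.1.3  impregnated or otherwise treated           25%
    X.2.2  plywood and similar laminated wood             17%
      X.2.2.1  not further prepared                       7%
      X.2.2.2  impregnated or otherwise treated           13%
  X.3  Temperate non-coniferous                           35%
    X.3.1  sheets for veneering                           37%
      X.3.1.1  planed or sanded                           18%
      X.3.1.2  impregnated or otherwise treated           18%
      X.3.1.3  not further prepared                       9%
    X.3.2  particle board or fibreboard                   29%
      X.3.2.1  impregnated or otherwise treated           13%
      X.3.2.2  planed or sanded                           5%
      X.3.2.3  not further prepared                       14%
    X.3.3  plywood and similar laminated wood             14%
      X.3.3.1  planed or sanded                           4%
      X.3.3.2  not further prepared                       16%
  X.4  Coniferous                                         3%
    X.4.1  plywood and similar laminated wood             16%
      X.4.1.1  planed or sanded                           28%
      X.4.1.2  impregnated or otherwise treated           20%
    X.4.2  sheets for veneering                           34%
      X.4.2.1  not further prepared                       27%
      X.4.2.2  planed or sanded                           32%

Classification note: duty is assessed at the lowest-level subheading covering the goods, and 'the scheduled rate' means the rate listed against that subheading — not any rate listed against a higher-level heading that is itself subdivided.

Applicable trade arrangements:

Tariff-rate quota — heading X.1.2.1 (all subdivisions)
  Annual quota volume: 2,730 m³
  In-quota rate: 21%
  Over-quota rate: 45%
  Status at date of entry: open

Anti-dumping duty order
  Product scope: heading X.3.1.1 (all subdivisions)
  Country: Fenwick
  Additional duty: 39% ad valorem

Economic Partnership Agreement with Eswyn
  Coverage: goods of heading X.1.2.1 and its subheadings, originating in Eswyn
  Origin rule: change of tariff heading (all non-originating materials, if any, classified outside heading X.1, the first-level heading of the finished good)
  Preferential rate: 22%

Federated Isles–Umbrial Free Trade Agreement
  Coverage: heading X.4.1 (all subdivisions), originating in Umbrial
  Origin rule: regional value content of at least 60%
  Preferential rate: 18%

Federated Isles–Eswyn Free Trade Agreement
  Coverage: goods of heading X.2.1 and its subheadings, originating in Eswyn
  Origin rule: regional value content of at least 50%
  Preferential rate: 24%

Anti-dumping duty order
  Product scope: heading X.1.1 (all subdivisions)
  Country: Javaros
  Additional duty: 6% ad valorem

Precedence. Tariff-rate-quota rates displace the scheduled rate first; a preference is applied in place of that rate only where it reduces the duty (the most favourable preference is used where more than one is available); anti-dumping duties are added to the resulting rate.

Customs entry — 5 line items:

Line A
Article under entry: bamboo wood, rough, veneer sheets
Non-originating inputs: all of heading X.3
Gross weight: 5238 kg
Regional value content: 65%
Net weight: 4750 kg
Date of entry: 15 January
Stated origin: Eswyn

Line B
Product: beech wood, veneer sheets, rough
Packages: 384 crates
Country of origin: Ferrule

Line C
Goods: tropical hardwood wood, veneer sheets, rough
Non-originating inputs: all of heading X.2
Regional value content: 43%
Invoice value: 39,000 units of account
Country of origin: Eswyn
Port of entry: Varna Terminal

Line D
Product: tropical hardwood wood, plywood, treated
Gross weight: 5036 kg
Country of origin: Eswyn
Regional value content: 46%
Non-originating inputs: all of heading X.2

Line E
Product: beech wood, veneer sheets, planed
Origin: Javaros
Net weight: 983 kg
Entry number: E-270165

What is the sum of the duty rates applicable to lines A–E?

68%

Line A: bamboo → X.2; veneer sheets → X.2.1; rough → X.2.1.1. Scheduled 11%. Eswyn agreement on X.1.2.1: X.2.1.1 not covered; Eswyn agreement on X.2.1: RVC ≥ 50% → 24% available; preference 24% not lower than 11% → no reduction. → 11%.
Line B: beech → X.3; veneer sheets → X.3.1; rough → X.3.1.3. Scheduled 9%. No special measure applies. → 9%.
Line C: tropical hardwood → X.1; veneer sheets → X.1.1; rough → X.1.1.1. Scheduled 2%. Eswyn agreement on X.1.2.1: X.1.1.1 not covered; Eswyn agreement on X.2.1: X.1.1.1 not covered. → 2%.
Line D: tropical hardwood → X.1; plywood → X.1.4; treated → X.1.4.2. Scheduled 28%. Eswyn agreement on X.1.2.1: X.1.4.2 not covered; Eswyn agreement on X.2.1: X.1.4.2 not covered. → 28%.
Line E: beech → X.3; veneer sheets → X.3.1; planed → X.3.1.1. Scheduled 18%. No special measure applies. → 18%.
Sum: 11% + 9% + 2% + 28% + 18% = 68%.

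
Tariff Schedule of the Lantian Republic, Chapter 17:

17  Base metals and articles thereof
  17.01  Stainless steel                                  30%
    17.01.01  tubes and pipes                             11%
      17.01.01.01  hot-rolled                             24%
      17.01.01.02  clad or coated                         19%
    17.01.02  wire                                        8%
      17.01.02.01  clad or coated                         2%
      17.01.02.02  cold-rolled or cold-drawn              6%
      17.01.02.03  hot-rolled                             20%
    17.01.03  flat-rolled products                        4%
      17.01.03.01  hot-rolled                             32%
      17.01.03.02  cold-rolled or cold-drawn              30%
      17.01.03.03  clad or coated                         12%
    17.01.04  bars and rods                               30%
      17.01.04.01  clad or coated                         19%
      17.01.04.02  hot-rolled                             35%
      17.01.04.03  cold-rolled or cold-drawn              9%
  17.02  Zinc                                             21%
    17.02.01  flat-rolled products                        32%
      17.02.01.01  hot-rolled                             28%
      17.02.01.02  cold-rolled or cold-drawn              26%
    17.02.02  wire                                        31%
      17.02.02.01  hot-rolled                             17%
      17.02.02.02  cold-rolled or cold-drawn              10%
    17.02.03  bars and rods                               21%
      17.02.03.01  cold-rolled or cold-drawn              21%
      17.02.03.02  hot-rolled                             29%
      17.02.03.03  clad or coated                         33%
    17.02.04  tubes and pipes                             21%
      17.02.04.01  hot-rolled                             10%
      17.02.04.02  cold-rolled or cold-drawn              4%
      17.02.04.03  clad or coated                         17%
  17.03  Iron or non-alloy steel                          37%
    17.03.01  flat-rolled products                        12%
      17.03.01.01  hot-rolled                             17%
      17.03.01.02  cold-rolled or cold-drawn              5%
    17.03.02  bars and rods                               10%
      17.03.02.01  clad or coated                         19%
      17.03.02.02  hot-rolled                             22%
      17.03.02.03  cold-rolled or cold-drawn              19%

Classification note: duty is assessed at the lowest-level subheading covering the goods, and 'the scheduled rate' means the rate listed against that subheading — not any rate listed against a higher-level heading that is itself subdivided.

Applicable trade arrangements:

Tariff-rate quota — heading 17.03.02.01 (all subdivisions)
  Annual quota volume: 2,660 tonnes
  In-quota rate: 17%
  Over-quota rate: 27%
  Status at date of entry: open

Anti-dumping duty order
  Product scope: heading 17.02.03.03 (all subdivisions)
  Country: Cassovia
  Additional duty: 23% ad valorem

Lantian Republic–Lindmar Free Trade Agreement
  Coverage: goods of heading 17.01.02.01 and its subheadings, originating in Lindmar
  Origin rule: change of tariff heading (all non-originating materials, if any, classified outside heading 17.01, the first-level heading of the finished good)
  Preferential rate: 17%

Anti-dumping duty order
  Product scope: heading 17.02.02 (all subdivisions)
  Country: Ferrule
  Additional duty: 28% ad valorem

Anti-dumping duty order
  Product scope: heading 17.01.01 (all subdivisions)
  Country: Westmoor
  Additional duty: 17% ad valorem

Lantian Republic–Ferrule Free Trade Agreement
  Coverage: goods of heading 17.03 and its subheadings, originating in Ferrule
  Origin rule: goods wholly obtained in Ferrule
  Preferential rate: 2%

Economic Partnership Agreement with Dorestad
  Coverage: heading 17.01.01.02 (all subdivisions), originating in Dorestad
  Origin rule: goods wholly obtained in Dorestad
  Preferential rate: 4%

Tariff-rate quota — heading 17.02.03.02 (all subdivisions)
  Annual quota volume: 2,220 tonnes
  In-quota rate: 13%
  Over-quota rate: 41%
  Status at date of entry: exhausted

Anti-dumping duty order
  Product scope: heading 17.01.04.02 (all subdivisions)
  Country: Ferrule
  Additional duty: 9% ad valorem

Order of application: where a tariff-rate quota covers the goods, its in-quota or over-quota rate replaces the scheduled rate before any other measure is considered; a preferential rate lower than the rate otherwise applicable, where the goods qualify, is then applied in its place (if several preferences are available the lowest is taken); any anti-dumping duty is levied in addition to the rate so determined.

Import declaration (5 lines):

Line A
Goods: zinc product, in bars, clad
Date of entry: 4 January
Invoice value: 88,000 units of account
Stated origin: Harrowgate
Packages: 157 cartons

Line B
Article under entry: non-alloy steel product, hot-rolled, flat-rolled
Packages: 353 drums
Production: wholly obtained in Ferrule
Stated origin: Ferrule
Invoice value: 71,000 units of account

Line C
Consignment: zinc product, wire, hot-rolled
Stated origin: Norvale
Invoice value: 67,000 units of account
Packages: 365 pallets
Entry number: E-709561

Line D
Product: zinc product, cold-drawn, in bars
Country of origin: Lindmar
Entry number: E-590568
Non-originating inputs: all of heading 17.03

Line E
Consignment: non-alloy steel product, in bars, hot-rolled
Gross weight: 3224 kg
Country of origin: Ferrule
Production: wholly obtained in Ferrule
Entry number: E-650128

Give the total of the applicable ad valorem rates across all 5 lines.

Line A: zinc → 17.02; in bars → 17.02.03; clad → 17.02.03.03. Scheduled 33%. No special measure applies. → 33%.
Line B: non-alloy steel → 17.03; flat-rolled → 17.03.01; hot-rolled → 17.03.01.01. Scheduled 17%. Ferrule agreement on 17.03: wholly obtained → 2% available; preferential 2%. → 2%.
Line C: zinc → 17.02; wire → 17.02.02; hot-rolled → 17.02.02.01. Scheduled 17%. No special measure applies. → 17%.
Line D: zinc → 17.02; in bars → 17.02.03; cold-drawn → 17.02.03.01. Scheduled 21%. Lindmar agreement on 17.01.02.01: 17.02.03.01 not covered. → 21%.
Line E: non-alloy steel → 17.03; in bars → 17.03.02; hot-rolled → 17.03.02.02. Scheduled 22%. Ferrule agreement on 17.03: wholly obtained → 2% available; preferential 2%. → 2%.
Sum: 33% + 2% + 17% + 21% + 2% = 75%.

75%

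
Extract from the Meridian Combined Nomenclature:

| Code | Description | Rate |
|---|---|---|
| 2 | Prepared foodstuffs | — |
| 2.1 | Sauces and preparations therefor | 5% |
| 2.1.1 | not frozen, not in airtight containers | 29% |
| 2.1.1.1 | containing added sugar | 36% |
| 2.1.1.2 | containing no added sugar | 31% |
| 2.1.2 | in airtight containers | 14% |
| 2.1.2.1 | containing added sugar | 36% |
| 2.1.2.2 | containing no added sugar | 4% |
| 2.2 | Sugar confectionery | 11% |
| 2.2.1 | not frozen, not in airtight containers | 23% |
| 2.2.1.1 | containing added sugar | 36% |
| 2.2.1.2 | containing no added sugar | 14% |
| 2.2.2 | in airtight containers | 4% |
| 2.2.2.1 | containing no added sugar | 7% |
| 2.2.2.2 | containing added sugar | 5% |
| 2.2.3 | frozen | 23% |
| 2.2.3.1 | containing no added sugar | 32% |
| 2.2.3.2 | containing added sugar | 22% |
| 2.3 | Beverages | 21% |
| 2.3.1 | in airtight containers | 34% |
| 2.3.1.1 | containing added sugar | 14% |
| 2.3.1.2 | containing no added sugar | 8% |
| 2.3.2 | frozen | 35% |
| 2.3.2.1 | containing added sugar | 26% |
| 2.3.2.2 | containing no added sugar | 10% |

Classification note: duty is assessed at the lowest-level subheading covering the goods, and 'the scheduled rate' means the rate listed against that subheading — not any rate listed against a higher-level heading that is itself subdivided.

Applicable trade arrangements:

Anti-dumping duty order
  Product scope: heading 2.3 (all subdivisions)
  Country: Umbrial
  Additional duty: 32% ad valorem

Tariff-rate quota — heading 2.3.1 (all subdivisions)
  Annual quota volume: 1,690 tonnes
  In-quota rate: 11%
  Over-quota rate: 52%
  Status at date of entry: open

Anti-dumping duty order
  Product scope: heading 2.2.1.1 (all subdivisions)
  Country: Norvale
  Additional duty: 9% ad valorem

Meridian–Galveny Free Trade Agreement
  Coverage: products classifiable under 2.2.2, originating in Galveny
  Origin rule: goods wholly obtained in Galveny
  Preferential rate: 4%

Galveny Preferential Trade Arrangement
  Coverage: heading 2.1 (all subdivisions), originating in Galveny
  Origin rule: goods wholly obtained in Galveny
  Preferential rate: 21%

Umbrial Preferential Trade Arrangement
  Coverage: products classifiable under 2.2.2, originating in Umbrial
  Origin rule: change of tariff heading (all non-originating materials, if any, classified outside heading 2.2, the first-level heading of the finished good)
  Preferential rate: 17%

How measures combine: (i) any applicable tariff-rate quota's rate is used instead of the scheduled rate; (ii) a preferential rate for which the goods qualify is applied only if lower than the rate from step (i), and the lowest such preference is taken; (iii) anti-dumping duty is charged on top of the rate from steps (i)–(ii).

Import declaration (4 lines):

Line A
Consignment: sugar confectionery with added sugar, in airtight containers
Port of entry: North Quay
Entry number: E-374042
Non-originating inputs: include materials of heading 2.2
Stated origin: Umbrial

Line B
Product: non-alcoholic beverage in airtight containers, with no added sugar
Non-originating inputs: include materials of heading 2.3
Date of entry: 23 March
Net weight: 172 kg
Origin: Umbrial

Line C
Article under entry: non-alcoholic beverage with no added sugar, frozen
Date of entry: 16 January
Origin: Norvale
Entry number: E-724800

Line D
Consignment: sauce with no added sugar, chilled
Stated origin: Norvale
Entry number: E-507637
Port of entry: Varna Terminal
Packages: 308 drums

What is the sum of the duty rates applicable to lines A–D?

Line A: sugar confectionery → 2.2; in airtight containers → 2.2.2; with added sugar → 2.2.2.2. Scheduled 5%. Umbrial agreement on 2.2.2: CTH not met. → 5%.
Line B: non-alcoholic beverage → 2.3; in airtight containers → 2.3.1; with no added sugar → 2.3.1.2. Scheduled 8%. quota on 2.3.1 open → in-quota 11%; Umbrial agreement on 2.2.2: 2.3.1.2 not covered; anti-dumping (Umbrial, 2.3): +32%; total 11% + 32% = 43%. → 43%.
Line C: non-alcoholic beverage → 2.3; frozen → 2.3.2; with no added sugar → 2.3.2.2. Scheduled 10%. No special measure applies. → 10%.
Line D: sauce → 2.1; chilled → 2.1.1; with no added sugar → 2.1.1.2. Scheduled 31%. No special measure applies. → 31%.
Sum: 5% + 43% + 10% + 31% = 89%.

89%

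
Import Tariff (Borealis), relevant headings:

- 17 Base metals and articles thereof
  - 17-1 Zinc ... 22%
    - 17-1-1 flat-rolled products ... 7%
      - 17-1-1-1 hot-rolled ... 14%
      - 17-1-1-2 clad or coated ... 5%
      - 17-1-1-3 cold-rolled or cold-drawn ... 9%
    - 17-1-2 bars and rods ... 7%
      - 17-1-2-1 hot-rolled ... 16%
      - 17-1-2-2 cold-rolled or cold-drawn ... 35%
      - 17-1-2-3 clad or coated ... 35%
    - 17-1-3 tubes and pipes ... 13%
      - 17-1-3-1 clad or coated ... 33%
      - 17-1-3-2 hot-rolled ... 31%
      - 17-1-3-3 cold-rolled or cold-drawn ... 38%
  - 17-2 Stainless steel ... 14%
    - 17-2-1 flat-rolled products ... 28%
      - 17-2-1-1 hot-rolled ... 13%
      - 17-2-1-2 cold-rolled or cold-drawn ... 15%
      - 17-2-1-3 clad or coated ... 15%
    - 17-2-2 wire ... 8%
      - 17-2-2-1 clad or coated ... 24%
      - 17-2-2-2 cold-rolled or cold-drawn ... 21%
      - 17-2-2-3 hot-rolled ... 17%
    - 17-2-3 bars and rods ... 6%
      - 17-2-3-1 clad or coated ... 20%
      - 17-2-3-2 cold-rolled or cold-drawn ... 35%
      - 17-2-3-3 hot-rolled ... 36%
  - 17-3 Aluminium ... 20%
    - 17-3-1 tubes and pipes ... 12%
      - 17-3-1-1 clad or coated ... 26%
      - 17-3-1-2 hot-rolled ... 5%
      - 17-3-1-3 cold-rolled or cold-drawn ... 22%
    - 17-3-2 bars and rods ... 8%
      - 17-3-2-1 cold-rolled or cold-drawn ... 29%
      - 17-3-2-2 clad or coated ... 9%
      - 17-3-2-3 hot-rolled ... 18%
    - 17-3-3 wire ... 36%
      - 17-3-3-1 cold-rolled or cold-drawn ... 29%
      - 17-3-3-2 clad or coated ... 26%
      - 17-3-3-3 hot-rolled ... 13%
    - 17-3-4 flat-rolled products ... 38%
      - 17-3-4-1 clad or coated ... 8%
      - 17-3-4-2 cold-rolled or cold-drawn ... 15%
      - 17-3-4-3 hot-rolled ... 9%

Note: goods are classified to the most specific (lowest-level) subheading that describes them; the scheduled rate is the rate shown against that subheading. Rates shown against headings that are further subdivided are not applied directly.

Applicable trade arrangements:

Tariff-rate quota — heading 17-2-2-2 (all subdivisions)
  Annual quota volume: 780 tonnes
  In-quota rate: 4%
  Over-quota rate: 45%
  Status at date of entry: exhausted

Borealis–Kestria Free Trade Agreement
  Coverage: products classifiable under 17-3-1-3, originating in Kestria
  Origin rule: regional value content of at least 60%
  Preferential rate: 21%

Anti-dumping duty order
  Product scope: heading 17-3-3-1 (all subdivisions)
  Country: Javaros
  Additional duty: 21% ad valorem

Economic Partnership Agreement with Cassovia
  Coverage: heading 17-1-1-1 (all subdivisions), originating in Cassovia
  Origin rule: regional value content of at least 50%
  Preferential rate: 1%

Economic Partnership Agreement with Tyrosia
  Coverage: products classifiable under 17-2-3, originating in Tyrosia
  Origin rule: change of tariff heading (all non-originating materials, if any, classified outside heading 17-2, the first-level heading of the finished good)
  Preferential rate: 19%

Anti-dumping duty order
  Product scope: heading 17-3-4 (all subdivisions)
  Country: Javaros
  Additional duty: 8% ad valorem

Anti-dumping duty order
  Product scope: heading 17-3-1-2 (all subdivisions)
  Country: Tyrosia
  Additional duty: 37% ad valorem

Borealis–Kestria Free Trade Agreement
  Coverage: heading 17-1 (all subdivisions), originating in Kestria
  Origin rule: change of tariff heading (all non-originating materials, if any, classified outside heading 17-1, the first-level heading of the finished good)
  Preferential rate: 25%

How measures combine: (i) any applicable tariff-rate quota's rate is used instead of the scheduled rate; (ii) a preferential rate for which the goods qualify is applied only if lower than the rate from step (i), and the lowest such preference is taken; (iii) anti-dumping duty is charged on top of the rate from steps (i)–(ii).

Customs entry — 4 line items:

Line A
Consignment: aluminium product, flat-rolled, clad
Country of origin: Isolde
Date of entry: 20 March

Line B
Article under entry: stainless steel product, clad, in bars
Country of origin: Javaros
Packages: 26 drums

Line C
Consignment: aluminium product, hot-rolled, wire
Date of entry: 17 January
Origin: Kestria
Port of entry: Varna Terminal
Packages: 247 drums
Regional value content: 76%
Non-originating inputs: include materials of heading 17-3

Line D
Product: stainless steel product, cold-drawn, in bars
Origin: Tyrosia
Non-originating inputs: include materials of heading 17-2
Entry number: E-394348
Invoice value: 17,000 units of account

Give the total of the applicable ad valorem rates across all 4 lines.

76%

Line A: aluminium → 17-3; flat-rolled → 17-3-4; clad → 17-3-4-1. Scheduled 8%. No special measure applies. → 8%.
Line B: stainless steel → 17-2; in bars → 17-2-3; clad → 17-2-3-1. Scheduled 20%. No special measure applies. → 20%.
Line C: aluminium → 17-3; wire → 17-3-3; hot-rolled → 17-3-3-3. Scheduled 13%. Kestria agreement on 17-3-1-3: 17-3-3-3 not covered; Kestria agreement on 17-1: 17-3-3-3 not covered. → 13%.
Line D: stainless steel → 17-2; in bars → 17-2-3; cold-drawn → 17-2-3-2. Scheduled 35%. Tyrosia agreement on 17-2-3: CTH not met. → 35%.
Sum: 8% + 20% + 13% + 35% = 76%.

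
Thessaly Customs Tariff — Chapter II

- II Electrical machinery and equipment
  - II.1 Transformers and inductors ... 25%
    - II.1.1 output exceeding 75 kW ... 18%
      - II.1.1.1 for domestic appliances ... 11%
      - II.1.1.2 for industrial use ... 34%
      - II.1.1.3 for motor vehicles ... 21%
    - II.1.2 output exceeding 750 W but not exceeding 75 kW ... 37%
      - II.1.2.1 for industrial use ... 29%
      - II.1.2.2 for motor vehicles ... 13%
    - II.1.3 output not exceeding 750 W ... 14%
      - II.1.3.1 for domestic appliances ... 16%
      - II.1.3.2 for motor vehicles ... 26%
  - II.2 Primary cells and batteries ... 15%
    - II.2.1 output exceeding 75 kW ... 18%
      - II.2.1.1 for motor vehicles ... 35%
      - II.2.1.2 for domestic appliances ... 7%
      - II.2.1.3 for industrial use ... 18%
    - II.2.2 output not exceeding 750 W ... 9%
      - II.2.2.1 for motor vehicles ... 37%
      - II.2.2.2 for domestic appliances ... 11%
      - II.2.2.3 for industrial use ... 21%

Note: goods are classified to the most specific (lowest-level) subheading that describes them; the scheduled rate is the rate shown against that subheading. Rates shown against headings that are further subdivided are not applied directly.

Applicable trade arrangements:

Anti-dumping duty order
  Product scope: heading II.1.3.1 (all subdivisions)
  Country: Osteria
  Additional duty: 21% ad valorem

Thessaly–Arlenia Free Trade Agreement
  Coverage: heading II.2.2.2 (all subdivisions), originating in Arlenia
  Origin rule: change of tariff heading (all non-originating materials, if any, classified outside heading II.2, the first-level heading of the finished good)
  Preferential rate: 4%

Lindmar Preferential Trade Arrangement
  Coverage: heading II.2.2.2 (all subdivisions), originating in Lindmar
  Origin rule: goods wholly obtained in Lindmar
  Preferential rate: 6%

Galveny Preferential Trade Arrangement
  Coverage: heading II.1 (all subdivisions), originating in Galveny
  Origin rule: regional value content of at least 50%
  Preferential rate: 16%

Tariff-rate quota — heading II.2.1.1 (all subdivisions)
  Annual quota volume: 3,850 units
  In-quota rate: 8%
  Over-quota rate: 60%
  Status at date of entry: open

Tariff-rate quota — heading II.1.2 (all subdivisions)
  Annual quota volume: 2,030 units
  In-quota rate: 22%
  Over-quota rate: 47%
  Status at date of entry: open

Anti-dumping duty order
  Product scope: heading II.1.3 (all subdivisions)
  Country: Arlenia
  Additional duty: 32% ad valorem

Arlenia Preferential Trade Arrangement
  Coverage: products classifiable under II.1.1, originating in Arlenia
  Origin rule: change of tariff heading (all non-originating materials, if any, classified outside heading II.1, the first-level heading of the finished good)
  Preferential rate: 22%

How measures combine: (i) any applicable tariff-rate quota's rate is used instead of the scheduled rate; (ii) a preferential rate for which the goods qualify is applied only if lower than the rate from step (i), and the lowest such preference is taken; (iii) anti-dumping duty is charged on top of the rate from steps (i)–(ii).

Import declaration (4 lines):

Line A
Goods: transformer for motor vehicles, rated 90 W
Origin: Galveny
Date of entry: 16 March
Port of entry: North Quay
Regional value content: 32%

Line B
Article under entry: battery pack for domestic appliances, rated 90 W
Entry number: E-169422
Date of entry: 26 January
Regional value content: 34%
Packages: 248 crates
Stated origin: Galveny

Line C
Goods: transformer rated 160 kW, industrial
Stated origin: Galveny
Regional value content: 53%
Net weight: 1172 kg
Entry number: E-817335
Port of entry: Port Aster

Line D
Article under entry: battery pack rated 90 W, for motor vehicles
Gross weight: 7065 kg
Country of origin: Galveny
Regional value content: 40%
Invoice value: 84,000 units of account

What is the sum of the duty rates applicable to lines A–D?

Line A: transformer → II.1; rated 90 W → II.1.3; for motor vehicles → II.1.3.2. Scheduled 26%. Galveny agreement on II.1: RVC < 50%. → 26%.
Line B: battery pack → II.2; rated 90 W → II.2.2; for domestic appliances → II.2.2.2. Scheduled 11%. Galveny agreement on II.1: II.2.2.2 not covered. → 11%.
Line C: transformer → II.1; rated 160 kW → II.1.1; industrial → II.1.1.2. Scheduled 34%. Galveny agreement on II.1: RVC ≥ 50% → 16% available; preferential 16%. → 16%.
Line D: battery pack → II.2; rated 90 W → II.2.2; for motor vehicles → II.2.2.1. Scheduled 37%. Galveny agreement on II.1: II.2.2.1 not covered. → 37%.
Sum: 26% + 11% + 16% + 37% = 90%.

90%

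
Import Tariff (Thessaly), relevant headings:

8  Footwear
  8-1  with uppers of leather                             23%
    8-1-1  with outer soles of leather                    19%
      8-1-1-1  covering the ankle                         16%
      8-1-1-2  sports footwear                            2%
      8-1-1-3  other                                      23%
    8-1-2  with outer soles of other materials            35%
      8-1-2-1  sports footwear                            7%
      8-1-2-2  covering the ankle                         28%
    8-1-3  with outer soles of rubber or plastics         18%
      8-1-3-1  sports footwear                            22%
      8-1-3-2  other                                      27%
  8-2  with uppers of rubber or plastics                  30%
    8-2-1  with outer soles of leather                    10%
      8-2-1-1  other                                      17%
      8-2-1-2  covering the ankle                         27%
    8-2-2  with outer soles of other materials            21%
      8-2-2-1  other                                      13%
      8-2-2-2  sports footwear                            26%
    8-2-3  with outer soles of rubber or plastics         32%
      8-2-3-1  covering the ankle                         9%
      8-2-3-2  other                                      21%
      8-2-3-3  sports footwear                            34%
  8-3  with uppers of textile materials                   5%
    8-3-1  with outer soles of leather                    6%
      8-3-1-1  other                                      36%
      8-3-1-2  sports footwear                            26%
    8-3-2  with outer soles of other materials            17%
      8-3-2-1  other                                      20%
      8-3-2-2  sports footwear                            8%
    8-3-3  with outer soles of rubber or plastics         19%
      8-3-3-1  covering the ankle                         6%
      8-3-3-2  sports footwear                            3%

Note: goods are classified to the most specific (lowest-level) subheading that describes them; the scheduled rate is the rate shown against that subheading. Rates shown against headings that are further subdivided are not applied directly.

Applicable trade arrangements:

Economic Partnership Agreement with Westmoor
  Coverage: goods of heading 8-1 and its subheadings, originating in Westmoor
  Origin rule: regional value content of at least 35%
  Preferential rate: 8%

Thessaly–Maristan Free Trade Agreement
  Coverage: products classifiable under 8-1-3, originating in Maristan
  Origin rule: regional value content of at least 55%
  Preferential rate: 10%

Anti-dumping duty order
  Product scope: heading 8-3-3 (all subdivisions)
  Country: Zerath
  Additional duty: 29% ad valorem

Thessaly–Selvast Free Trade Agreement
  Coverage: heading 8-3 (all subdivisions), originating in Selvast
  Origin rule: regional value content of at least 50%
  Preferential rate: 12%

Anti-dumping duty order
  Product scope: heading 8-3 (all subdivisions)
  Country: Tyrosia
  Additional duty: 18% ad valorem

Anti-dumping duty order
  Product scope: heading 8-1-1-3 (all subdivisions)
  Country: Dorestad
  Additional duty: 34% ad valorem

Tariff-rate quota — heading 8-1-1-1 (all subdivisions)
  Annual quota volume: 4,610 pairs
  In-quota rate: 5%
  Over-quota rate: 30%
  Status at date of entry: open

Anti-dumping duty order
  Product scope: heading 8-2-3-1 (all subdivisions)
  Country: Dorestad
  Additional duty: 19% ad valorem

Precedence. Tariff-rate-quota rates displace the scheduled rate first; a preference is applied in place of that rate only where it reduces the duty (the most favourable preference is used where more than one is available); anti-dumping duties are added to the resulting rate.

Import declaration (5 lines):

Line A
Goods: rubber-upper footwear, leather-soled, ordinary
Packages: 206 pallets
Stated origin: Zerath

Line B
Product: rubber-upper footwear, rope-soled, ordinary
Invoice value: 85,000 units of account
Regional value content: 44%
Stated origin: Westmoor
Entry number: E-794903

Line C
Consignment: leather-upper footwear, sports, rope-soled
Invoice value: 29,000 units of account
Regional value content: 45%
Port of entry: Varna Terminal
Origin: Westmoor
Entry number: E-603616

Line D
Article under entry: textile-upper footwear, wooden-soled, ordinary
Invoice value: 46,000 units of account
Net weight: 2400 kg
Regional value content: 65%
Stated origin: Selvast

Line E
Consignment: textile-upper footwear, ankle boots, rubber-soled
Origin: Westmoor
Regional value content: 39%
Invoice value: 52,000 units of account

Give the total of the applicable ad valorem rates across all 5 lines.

55%

Line A: rubber-upper → 8-2; leather-soled → 8-2-1; ordinary → 8-2-1-1. Scheduled 17%. No special measure applies. → 17%.
Line B: rubber-upper → 8-2; rope-soled → 8-2-2; ordinary → 8-2-2-1. Scheduled 13%. Westmoor agreement on 8-1: 8-2-2-1 not covered. → 13%.
Line C: leather-upper → 8-1; rope-soled → 8-1-2; sports → 8-1-2-1. Scheduled 7%. Westmoor agreement on 8-1: RVC ≥ 35% → 8% available; preference 8% not lower than 7% → no reduction. → 7%.
Line D: textile-upper → 8-3; wooden-soled → 8-3-2; ordinary → 8-3-2-1. Scheduled 20%. Selvast agreement on 8-3: RVC ≥ 50% → 12% available; preferential 12%. → 12%.
Line E: textile-upper → 8-3; rubber-soled → 8-3-3; ankle boots → 8-3-3-1. Scheduled 6%. Westmoor agreement on 8-1: 8-3-3-1 not covered. → 6%.
Sum: 17% + 13% + 7% + 12% + 6% = 55%.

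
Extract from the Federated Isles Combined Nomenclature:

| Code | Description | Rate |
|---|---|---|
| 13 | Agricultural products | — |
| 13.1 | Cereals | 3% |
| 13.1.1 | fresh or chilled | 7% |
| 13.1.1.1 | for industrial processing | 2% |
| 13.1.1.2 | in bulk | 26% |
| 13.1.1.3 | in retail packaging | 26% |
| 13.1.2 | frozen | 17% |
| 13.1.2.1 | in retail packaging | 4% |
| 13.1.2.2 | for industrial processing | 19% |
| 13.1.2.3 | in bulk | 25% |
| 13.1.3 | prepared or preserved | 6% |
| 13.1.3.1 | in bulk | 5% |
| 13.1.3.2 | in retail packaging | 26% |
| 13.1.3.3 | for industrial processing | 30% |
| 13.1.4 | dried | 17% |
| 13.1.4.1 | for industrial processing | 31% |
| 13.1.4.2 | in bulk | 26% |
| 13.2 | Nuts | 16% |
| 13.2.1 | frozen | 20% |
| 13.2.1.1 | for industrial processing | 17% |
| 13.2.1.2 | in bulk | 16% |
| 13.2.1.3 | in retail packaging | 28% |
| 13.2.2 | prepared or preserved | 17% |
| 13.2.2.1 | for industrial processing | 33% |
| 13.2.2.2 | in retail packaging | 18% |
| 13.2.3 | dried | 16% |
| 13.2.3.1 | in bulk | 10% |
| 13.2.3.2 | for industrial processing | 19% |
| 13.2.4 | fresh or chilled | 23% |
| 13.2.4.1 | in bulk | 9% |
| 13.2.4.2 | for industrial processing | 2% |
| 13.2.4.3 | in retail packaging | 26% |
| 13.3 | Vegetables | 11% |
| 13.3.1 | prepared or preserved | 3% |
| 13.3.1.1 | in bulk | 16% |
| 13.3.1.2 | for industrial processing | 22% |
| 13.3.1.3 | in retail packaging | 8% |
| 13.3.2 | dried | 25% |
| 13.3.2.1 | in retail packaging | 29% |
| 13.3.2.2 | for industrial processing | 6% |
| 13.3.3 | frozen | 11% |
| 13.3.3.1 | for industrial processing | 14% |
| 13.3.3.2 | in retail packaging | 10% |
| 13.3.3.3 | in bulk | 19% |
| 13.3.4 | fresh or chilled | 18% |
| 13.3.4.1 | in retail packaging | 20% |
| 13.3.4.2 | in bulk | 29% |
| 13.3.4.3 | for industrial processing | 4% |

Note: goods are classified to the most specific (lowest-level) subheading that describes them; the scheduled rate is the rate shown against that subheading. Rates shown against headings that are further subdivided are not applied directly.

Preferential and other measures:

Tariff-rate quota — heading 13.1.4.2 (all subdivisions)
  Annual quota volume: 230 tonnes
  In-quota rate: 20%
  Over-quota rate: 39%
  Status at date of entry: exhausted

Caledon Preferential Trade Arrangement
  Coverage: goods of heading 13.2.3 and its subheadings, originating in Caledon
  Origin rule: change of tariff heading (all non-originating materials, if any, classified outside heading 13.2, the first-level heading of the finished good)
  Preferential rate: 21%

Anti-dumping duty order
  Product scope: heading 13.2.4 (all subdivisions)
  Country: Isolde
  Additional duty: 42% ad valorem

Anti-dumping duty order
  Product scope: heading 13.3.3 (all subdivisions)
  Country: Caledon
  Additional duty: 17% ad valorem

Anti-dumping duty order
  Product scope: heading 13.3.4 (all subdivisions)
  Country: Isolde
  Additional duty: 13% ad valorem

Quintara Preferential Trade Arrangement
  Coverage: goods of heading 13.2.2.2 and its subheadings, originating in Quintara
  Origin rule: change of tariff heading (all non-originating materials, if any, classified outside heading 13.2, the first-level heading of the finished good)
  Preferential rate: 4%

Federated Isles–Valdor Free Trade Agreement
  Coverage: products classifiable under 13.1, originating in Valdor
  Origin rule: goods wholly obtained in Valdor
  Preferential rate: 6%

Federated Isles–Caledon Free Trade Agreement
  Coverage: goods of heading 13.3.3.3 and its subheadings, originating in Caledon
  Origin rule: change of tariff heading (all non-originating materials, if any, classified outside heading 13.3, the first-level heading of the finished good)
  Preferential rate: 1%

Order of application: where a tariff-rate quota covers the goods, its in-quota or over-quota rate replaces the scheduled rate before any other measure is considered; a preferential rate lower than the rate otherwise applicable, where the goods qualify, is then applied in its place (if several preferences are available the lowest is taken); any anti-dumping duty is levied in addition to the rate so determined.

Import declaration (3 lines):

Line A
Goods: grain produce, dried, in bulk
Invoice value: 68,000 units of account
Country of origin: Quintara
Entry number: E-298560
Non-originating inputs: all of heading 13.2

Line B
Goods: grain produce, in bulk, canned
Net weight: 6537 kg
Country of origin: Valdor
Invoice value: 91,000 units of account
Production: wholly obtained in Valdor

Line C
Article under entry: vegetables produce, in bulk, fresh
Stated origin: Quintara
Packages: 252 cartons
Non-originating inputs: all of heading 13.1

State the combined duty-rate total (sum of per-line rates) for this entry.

73%

Line A: grain → 13.1; dried → 13.1.4; in bulk → 13.1.4.2. Scheduled 26%. quota on 13.1.4.2 exhausted → over-quota 39%; Quintara agreement on 13.2.2.2: 13.1.4.2 not covered. → 39%.
Line B: grain → 13.1; canned → 13.1.3; in bulk → 13.1.3.1. Scheduled 5%. Valdor agreement on 13.1: wholly obtained → 6% available; preference 6% not lower than 5% → no reduction. → 5%.
Line C: vegetables → 13.3; fresh → 13.3.4; in bulk → 13.3.4.2. Scheduled 29%. Quintara agreement on 13.2.2.2: 13.3.4.2 not covered. → 29%.
Sum: 39% + 5% + 29% = 73%.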